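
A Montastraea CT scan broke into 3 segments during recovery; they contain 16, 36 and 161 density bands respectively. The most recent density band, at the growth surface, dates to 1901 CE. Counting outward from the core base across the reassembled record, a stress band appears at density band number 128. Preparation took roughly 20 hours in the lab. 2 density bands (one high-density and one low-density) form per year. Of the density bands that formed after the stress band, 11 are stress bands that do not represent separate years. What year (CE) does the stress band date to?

Total density bands = 16 + 36 + 161 = 213.
Between density band 128 and the growth surface there are 213 − 128 = 85 density bands.
Removing the 11 false density bands leaves 85 − 11 = 74 true density bands beyond the stress band.
74 density bands at 2 per year is 74 / 2 = 37 years.
Counting back 37 years from 1901 CE places the stress band in 1901 − 37 = 1864 CE.

1864 CE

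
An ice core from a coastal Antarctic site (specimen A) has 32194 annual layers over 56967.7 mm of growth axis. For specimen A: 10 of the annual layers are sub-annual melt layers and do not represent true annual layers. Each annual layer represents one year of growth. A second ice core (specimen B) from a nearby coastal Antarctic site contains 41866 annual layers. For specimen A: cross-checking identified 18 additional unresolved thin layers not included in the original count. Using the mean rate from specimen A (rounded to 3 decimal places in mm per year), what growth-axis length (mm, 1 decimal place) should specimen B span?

74061.0 mm

Specimen A: correcting the raw count gives 32194 − 10 + 18 = 32202 true annual layers.
A: 56967.7 mm over 32202 years gives 56967.7 / 32202 ≈ 1.769 mm per year.
Length of B = 1.769 × 41866 = 74061.0 mm.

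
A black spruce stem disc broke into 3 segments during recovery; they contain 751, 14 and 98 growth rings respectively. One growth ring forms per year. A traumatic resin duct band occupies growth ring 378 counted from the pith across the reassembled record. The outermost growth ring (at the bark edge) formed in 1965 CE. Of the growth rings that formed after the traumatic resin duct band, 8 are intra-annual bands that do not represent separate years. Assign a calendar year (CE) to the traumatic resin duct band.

1488 CE

Total growth rings = 751 + 14 + 98 = 863.
The traumatic resin duct band sits at growth ring 378 from the pith, so 863 − 378 = 485 growth rings formed after it.
485 − 8 false = 477 true growth rings after the traumatic resin duct band.
Counting back 477 years from 1965 CE places the traumatic resin duct band in 1965 − 477 = 1488 CE.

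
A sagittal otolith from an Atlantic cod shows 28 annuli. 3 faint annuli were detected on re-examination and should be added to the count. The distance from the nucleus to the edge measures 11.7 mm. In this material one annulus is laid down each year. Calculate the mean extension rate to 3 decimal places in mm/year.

0.377 mm/year

True annulus count = 28 + 3 = 31.
11.7 mm over 31 years gives 11.7 / 31 ≈ 0.377 mm/year.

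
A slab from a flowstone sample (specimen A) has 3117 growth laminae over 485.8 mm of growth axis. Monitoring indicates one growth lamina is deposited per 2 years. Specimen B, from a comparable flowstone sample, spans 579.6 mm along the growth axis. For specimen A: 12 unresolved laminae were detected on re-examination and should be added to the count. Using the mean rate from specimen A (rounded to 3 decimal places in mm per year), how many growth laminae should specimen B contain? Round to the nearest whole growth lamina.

3715 growth laminae

Specimen A: true growth lamina count = 3117 + 12 = 3129.
Specimen A: multiplying by 2 years per growth lamina: 3129 × 2 = 6258 years.
A: 485.8 mm over 6258 years gives 485.8 / 6258 ≈ 0.078 mm/year.
B spans 579.6 / 0.078 = 7430.77 years; at 2 years per growth lamina that is 7430.77 / 2 ≈ 3715 growth laminae.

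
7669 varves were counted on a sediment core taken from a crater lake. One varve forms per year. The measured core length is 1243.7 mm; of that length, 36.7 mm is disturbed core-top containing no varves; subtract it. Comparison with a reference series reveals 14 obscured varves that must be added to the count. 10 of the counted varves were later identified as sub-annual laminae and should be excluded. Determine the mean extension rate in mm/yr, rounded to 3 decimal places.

After corrections the count is 7669 − 10 + 14 = 7673 varves.
Net length = 1243.7 − 36.7 = 1207.0 mm.
Mean rate = 1207.0 mm / 7673 years ≈ 0.157 mm/yr.

0.157 mm/yr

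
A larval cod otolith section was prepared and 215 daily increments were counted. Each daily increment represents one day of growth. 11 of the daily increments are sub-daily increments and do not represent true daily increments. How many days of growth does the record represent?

204 days

Correcting the raw count gives 215 − 11 = 204 true daily increments.
At one daily increment per day, that is 204 days.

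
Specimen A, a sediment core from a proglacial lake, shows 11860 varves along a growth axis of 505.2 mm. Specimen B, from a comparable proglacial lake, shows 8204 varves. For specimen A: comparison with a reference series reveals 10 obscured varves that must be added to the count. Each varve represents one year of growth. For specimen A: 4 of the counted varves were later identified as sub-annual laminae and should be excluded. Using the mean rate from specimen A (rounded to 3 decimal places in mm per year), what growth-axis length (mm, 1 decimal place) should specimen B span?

352.8 mm

Specimen A: correcting the raw count gives 11860 − 4 + 10 = 11866 true varves.
A: 505.2 mm over 11866 years gives 505.2 / 11866 ≈ 0.043 mm/yr.
Length of B = 0.043 × 8204 = 352.8 mm.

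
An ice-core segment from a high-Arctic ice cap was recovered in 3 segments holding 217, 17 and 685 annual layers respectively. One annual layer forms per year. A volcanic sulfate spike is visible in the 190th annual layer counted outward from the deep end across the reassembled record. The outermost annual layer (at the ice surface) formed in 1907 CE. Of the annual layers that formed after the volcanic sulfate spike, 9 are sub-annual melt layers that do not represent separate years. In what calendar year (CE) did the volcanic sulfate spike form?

1187 CE

Total annual layers = 217 + 17 + 685 = 919.
919 − 190 = 729 annual layers lie beyond the volcanic sulfate spike toward the ice surface.
729 − 9 false = 720 true annual layers after the volcanic sulfate spike.
1907 − 720 = 1187 CE.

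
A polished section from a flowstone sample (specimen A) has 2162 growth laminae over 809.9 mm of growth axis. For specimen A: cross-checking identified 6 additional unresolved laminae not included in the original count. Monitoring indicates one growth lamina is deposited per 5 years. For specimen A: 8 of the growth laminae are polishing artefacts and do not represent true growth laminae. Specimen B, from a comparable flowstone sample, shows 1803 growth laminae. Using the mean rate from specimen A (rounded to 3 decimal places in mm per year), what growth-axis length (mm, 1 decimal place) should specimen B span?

Specimen A: true growth lamina count = 2162 − 8 + 6 = 2160.
Specimen A: multiplying by 5 years per growth lamina: 2160 × 5 = 10800 years.
A: Extension rate ≈ 809.9 / 10800 = 0.075 mm/year.
Specimen B: multiplying by 5 years per growth lamina: 1803 × 5 = 9015 years. Length of B = 0.075 × 9015 = 676.1 mm.

676.1 mm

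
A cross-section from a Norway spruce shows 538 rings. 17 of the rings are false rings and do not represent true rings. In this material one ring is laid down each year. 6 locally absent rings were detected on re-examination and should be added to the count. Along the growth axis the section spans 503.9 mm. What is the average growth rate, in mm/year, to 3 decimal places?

After corrections the count is 538 − 17 + 6 = 527 rings.
Mean rate = 503.9 mm / 527 years ≈ 0.956 mm/year.

0.956 mm/year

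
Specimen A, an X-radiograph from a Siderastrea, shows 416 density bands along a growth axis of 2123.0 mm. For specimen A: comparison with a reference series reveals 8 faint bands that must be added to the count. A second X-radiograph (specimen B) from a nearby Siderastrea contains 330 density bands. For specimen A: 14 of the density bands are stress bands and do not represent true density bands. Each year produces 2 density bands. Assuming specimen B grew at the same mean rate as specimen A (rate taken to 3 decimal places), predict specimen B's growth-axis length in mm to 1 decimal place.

Specimen A: correcting the raw count gives 416 − 14 + 8 = 410 true density bands.
Specimen A: 410 density bands at 2 per year is 410 / 2 = 205 years.
A: 2123.0 mm over 205 years gives 2123.0 / 205 ≈ 10.356 mm/year.
Specimen B: 330 density bands at 2 per year is 330 / 2 = 165 years. For B, 10.356 mm/year × 165 years = 1708.7 mm.

1708.7 mm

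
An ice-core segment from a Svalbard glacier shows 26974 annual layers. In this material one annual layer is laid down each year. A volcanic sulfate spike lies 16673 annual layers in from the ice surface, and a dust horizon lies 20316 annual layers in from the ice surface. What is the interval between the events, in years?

3643 yr

Separation: 20316 − 16673 = 3643 annual layers.
At one annual layer per year, 3643 years elapsed between them.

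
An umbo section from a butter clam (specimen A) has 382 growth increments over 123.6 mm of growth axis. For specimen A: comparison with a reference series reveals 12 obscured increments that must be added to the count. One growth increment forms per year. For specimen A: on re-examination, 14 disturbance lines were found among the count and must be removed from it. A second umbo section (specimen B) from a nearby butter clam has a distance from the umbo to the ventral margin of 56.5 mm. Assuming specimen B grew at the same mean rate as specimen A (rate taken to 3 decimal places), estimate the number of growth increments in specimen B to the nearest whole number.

174 growth increments

Specimen A: correcting the raw count gives 382 − 14 + 12 = 380 true growth increments.
A: Mean rate = 123.6 mm / 380 years ≈ 0.325 mm per year.
B spans 56.5 / 0.325 = 173.85 years ≈ 174 growth increments.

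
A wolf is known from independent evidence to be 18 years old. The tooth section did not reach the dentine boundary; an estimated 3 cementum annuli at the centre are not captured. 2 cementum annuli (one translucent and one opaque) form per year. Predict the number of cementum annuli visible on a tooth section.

Expected cementum annuli: 18 × 2 = 36.
Subtracting the 3 cementum annuli not captured gives 36 − 3 = 33 cementum annuli in the record.

33 cementum annuli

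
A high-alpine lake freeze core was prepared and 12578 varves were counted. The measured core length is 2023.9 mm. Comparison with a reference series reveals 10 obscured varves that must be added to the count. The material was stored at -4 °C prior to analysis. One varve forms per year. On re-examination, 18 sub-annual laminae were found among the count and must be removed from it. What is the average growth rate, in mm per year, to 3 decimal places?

True varve count = 12578 − 18 + 10 = 12570.
Mean rate = 2023.9 mm / 12570 years ≈ 0.161 mm per year.

0.161 mm per year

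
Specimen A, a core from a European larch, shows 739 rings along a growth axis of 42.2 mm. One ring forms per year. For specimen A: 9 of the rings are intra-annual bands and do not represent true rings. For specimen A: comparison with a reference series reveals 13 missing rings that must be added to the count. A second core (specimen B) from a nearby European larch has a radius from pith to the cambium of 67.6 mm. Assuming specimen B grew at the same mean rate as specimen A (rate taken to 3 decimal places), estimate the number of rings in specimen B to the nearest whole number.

1186 rings

Specimen A: true ring count = 739 − 9 + 13 = 743.
A: Mean rate = 42.2 mm / 743 years ≈ 0.057 mm per year.
Specimen B: 67.6 mm / 0.057 mm per year = 1185.96 years ≈ 1186 rings.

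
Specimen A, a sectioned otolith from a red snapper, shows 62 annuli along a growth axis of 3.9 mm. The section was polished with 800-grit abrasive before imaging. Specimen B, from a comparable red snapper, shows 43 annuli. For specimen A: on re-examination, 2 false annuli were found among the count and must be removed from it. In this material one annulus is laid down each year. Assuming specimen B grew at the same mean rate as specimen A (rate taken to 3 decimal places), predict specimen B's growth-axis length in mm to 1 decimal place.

Specimen A: correcting the raw count gives 62 − 2 = 60 true annuli.
A: Extension rate ≈ 3.9 / 60 = 0.065 mm/year.
B's length ≈ 0.065 × 43 = 2.8 mm.

2.8 mm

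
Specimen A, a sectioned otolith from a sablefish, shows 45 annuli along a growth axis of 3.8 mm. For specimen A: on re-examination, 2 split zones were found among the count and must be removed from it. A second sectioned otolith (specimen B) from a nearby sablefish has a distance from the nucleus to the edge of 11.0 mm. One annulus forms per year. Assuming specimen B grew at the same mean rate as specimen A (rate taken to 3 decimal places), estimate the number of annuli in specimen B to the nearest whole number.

Specimen A: correcting the raw count gives 45 − 2 = 43 true annuli.
A: Mean rate = 3.8 mm / 43 years ≈ 0.088 mm/yr.
Specimen B: 11.0 mm / 0.088 mm per year = 125.00 years ≈ 125 annuli.

125 annuli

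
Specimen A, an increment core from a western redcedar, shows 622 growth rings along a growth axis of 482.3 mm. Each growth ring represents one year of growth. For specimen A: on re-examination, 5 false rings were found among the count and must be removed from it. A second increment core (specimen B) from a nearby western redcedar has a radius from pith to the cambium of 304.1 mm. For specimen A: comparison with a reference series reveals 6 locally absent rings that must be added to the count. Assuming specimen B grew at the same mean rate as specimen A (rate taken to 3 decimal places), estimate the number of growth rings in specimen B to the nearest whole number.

Specimen A: correcting the raw count gives 622 − 5 + 6 = 623 true growth rings.
A: Mean rate = 482.3 mm / 623 years ≈ 0.774 mm/year.
For B, 304.1 / 0.774 = 392.89 years ≈ 393 growth rings.

393 growth rings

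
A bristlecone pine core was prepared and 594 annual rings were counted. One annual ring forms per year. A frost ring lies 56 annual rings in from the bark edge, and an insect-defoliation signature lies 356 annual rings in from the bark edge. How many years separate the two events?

300 years

Separation: 356 − 56 = 300 annual rings.
That is 300 years at one annual ring per year.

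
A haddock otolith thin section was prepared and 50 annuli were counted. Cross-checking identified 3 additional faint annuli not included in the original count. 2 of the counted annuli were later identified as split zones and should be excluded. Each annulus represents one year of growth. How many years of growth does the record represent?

True annulus count = 50 − 2 + 3 = 51.
With a one-to-one annulus periodicity this is 51 years.

51 yr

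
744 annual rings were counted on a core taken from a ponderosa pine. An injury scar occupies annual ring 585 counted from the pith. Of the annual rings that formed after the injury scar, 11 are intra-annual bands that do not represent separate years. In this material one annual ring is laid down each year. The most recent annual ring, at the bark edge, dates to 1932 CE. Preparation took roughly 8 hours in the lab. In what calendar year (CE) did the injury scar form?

Between annual ring 585 and the bark edge there are 744 − 585 = 159 annual rings.
Removing the 11 false annual rings leaves 159 − 11 = 148 true annual rings beyond the injury scar.
The annual ring at the bark edge is 1932 CE, so the injury scar dates to 1932 − 148 = 1784 CE.

1784 CE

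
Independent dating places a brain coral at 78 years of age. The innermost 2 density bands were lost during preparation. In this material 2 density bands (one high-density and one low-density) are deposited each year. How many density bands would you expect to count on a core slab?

Expected density bands: 78 × 2 = 156.
Subtracting the 2 density bands not captured gives 156 − 2 = 154 density bands in the record.

154 density bands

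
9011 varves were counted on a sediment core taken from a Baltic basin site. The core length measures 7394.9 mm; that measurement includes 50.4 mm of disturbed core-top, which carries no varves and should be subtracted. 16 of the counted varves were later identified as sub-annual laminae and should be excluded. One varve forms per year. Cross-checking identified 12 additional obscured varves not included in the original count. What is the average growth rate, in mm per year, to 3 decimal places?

0.815 mm per year

After corrections the count is 9011 − 16 + 12 = 9007 varves.
Removing the 50.4 mm offcut leaves 7394.9 − 50.4 = 7344.5 mm.
Extension rate ≈ 7344.5 / 9007 = 0.815 mm per year.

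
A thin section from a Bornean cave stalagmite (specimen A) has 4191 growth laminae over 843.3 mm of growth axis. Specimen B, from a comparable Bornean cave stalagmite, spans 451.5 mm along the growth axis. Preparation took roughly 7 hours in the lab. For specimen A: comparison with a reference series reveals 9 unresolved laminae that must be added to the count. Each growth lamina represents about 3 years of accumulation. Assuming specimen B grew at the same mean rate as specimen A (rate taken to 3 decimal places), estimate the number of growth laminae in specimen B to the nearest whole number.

Specimen A: adjusted count: 4191 + 9 = 4200 growth laminae.
Specimen A: at 3 years per growth lamina, 4200 × 3 = 12600 years.
A: Mean rate = 843.3 mm / 12600 years ≈ 0.067 mm/year.
For B, 451.5 / 0.067 = 6738.81 years; at 3 years per growth lamina that is 6738.81 / 3 ≈ 2246 growth laminae.

2246 growth laminae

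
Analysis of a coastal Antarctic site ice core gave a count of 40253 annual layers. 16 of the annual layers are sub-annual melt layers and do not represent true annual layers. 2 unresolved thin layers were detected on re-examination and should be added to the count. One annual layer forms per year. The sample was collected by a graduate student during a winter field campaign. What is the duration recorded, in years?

After corrections the count is 40253 − 16 + 2 = 40239 annual layers.
At one annual layer per year, that is 40239 years.

40239 years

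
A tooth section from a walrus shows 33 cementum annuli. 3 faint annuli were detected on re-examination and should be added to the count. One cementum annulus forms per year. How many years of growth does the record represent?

Correcting the raw count gives 33 + 3 = 36 true cementum annuli.
With a one-to-one cementum annulus periodicity this is 36 years.

36 years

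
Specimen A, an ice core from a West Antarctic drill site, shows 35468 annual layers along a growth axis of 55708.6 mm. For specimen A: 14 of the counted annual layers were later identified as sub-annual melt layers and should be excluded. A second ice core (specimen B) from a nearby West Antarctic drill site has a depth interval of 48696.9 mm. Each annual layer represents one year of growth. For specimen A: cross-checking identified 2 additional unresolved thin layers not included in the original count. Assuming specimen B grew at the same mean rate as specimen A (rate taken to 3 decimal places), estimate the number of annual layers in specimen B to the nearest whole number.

Specimen A: true annual layer count = 35468 − 14 + 2 = 35456.
A: 55708.6 mm over 35456 years gives 55708.6 / 35456 ≈ 1.571 mm per year.
For B, 48696.9 / 1.571 = 30997.39 years ≈ 30997 annual layers.

30997 annual layers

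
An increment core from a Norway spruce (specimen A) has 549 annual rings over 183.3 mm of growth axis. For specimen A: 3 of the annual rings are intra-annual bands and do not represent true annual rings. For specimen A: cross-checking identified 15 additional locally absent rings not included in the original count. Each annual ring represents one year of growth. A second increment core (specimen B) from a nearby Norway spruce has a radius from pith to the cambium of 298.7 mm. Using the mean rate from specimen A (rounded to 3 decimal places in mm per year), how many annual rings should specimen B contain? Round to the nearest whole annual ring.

Specimen A: true annual ring count = 549 − 3 + 15 = 561.
A: Mean rate = 183.3 mm / 561 years ≈ 0.327 mm/year.
B spans 298.7 / 0.327 = 913.46 years ≈ 913 annual rings.

913 annual rings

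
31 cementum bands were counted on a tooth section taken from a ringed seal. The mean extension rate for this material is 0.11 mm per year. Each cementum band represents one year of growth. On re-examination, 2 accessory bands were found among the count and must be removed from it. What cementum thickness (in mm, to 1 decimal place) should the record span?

Correcting the raw count gives 31 − 2 = 29 true cementum bands.
Predicted length = 0.11 mm/year × 29 years = 3.2 mm.

3.2 mm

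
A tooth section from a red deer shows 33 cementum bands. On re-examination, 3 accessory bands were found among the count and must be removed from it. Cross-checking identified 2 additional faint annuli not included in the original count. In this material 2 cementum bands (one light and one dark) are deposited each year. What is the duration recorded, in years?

After corrections the count is 33 − 3 + 2 = 32 cementum bands.
With 2 cementum bands per year, 32 / 2 = 16 years.

16 years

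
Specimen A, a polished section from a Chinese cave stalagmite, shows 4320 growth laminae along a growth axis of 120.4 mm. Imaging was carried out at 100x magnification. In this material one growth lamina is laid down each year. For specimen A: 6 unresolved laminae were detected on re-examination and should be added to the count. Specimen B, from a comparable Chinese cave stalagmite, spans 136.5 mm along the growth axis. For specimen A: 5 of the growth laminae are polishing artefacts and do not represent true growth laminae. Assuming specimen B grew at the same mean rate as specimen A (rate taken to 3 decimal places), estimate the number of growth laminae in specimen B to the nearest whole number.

Specimen A: after corrections the count is 4320 − 5 + 6 = 4321 growth laminae.
A: 120.4 mm over 4321 years gives 120.4 / 4321 ≈ 0.028 mm per year.
For B, 136.5 / 0.028 = 4875.00 years ≈ 4875 growth laminae.

4875 growth laminae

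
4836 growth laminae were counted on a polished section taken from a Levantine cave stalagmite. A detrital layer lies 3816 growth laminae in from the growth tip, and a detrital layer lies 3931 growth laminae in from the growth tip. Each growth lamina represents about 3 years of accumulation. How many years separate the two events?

345 years

3931 − 3816 = 115 growth laminae lie between the two events.
Multiplying by 3 years per growth lamina: 115 × 3 = 345 years.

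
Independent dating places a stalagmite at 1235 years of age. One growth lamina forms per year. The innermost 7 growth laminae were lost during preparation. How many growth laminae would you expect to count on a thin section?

1228 growth laminae

One growth lamina per year gives 1235 growth laminae over 1235 years.
Less the 7 uncaptured growth laminae: 1235 − 7 = 1228.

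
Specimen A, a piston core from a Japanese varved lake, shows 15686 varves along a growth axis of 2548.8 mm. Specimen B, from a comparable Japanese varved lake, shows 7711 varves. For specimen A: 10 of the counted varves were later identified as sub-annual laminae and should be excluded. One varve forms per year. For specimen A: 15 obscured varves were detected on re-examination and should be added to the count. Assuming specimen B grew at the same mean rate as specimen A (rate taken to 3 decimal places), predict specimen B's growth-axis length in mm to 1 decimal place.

Specimen A: true varve count = 15686 − 10 + 15 = 15691.
A: Mean rate = 2548.8 mm / 15691 years ≈ 0.162 mm/year.
For B, 0.162 mm/year × 7711 years = 1249.2 mm.

1249.2 mm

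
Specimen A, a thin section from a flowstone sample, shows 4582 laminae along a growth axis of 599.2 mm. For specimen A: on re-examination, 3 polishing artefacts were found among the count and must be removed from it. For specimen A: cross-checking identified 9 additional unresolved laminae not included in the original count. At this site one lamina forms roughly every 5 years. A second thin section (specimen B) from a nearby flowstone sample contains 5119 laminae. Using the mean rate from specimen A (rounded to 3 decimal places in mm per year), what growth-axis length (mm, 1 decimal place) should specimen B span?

665.5 mm

Specimen A: adjusted count: 4582 − 3 + 9 = 4588 laminae.
Specimen A: 4588 laminae at 5 years each span 4588 × 5 = 22940 years.
A: Extension rate ≈ 599.2 / 22940 = 0.026 mm per year.
Specimen B: 5119 laminae at 5 years each span 5119 × 5 = 25595 years. B's length ≈ 0.026 × 25595 = 665.5 mm.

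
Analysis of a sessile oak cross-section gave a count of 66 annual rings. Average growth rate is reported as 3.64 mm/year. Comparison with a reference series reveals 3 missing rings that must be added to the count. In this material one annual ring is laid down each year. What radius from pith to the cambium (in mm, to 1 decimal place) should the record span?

251.2 mm

True annual ring count = 66 + 3 = 69.
69 years at 3.64 mm/year gives 3.64 × 69 = 251.2 mm.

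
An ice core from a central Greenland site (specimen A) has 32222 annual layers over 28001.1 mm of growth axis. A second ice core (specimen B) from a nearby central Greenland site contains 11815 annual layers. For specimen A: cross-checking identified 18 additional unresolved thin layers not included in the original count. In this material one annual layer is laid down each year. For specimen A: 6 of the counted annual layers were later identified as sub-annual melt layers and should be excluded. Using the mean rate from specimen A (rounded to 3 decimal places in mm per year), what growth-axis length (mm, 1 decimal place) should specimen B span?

10267.2 mm

Specimen A: correcting the raw count gives 32222 − 6 + 18 = 32234 true annual layers.
A: Mean rate = 28001.1 mm / 32234 years ≈ 0.869 mm/year.
Length of B = 0.869 × 11815 = 10267.2 mm.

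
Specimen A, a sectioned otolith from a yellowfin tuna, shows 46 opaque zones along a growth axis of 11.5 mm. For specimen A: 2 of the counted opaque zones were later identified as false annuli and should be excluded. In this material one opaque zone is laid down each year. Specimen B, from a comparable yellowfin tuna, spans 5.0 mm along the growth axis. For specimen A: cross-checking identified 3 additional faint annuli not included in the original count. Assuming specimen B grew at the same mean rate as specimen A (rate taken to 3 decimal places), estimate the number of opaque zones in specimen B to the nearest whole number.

Specimen A: adjusted count: 46 − 2 + 3 = 47 opaque zones.
A: Mean rate = 11.5 mm / 47 years ≈ 0.245 mm/yr.
For B, 5.0 / 0.245 = 20.41 years ≈ 20 opaque zones.

20 opaque zones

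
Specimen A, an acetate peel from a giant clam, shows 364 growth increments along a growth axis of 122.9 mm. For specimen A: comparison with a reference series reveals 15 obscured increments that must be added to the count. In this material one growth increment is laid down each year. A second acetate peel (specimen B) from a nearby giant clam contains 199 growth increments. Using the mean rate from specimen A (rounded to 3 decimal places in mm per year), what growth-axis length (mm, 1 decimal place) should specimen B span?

64.5 mm

Specimen A: after corrections the count is 364 + 15 = 379 growth increments.
A: 122.9 mm over 379 years gives 122.9 / 379 ≈ 0.324 mm per year.
B's length ≈ 0.324 × 199 = 64.5 mm.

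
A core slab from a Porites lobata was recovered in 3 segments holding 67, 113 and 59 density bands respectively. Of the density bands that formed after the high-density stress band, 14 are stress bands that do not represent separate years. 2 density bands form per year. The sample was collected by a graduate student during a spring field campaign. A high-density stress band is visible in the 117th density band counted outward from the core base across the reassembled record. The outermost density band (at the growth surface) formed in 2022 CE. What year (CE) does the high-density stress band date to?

Total density bands = 67 + 113 + 59 = 239.
The high-density stress band sits at density band 117 from the core base, so 239 − 117 = 122 density bands formed after it.
122 − 14 false = 108 true density bands after the high-density stress band.
With 2 density bands per year, 108 / 2 = 54 years.
2022 − 54 = 1968 CE.

1968 CE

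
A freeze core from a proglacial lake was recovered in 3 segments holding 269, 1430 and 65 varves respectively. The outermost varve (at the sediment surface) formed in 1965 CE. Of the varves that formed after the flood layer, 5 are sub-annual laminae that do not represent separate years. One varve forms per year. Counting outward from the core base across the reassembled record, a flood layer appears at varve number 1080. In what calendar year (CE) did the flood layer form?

Total varves = 269 + 1430 + 65 = 1764.
Between varve 1080 and the sediment surface there are 1764 − 1080 = 684 varves.
Removing the 5 false varves leaves 684 − 5 = 679 true varves beyond the flood layer.
The varve at the sediment surface is 1965 CE, so the flood layer dates to 1965 − 679 = 1286 CE.

1286 CE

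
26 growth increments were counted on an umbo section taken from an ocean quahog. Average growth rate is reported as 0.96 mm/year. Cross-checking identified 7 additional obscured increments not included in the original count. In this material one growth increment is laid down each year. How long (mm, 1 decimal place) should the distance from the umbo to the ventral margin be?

31.7 mm

True growth increment count = 26 + 7 = 33.
33 years at 0.96 mm/year gives 0.96 × 33 = 31.7 mm.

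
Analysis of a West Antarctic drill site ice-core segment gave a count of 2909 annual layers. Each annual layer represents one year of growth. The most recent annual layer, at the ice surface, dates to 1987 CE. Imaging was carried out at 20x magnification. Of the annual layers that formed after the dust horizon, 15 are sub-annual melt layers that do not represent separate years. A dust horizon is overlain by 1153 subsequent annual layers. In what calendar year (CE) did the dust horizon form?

849 CE

There are 1153 annual layers younger than the dust horizon.
Excluding 15 false annual layers: 1153 − 15 = 1138.
The annual layer at the ice surface is 1987 CE, so the dust horizon dates to 1987 − 1138 = 849 CE.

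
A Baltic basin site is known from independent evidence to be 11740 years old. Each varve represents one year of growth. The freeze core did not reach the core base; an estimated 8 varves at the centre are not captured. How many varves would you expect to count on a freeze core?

11732 varves

One varve per year gives 11740 varves over 11740 years.
Subtracting the 8 varves not captured gives 11740 − 8 = 11732 varves in the record.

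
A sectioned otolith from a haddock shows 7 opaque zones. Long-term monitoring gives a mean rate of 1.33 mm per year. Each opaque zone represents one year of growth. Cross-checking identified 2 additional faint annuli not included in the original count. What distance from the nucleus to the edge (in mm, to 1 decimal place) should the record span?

After corrections the count is 7 + 2 = 9 opaque zones.
Length ≈ 1.33 × 9 = 12.0 mm.

12.0 mm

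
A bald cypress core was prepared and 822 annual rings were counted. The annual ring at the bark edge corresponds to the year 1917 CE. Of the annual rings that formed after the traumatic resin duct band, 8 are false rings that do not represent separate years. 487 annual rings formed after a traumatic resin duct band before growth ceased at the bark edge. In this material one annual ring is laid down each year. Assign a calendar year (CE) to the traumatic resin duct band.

1438 CE

487 annual rings formed after the traumatic resin duct band.
Excluding 8 false annual rings: 487 − 8 = 479.
The annual ring at the bark edge is 1917 CE, so the traumatic resin duct band dates to 1917 − 479 = 1438 CE.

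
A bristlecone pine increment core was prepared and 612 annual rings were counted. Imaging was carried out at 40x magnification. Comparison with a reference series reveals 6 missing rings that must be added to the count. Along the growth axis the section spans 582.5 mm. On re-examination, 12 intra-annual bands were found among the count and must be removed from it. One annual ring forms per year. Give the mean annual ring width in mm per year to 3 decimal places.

True annual ring count = 612 − 12 + 6 = 606.
582.5 mm over 606 years gives 582.5 / 606 ≈ 0.961 mm per year.

0.961 mm per year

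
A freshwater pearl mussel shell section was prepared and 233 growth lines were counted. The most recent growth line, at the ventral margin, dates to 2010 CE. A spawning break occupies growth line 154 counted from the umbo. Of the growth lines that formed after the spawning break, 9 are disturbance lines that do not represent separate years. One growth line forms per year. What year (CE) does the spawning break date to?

The spawning break sits at growth line 154 from the umbo, so 233 − 154 = 79 growth lines formed after it.
Excluding 9 false growth lines: 79 − 9 = 70.
Counting back 70 years from 2010 CE places the spawning break in 2010 − 70 = 1940 CE.

1940 CE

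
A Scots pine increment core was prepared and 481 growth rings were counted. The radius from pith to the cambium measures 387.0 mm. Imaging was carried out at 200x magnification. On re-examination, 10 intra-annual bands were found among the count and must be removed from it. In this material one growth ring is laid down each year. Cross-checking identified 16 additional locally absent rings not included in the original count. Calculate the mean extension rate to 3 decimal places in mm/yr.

0.795 mm/yr

Adjusted count: 481 − 10 + 16 = 487 growth rings.
Mean rate = 387.0 mm / 487 years ≈ 0.795 mm/yr.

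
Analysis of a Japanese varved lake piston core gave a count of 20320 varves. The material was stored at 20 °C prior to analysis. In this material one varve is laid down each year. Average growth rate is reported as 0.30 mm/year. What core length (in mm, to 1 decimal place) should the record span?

6096.0 mm

20320 years of growth are recorded.
Length ≈ 0.30 × 20320 = 6096.0 mm.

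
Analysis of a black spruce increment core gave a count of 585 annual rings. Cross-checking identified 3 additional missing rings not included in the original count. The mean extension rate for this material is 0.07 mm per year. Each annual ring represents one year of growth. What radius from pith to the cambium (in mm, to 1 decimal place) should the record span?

After corrections the count is 585 + 3 = 588 annual rings.
588 years at 0.07 mm/year gives 0.07 × 588 = 41.2 mm.

41.2 mm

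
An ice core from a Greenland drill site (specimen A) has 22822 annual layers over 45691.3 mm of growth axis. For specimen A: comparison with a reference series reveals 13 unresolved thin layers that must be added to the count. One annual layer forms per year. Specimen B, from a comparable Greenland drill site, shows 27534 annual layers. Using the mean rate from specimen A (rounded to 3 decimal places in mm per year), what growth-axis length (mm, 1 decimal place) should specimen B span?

Specimen A: adjusted count: 22822 + 13 = 22835 annual layers.
A: Extension rate ≈ 45691.3 / 22835 = 2.001 mm/yr.
B's length ≈ 2.001 × 27534 = 55095.5 mm.

55095.5 mm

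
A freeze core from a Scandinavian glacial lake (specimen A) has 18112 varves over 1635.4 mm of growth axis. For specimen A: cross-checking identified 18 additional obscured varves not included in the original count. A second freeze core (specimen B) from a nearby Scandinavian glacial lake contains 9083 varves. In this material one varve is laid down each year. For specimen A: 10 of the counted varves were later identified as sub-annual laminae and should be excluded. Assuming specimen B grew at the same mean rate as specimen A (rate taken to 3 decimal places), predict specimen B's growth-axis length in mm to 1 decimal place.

Specimen A: correcting the raw count gives 18112 − 10 + 18 = 18120 true varves.
A: Mean rate = 1635.4 mm / 18120 years ≈ 0.090 mm/yr.
For B, 0.090 mm/year × 9083 years = 817.5 mm.

817.5 mm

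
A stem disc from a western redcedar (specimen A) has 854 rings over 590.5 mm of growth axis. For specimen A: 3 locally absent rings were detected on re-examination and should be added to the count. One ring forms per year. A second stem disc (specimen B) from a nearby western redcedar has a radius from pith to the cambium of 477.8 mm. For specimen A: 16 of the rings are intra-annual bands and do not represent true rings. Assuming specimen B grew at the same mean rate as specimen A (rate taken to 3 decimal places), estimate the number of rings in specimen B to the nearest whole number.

681 rings

Specimen A: after corrections the count is 854 − 16 + 3 = 841 rings.
A: Mean rate = 590.5 mm / 841 years ≈ 0.702 mm/yr.
Specimen B: 477.8 mm / 0.702 mm per year = 680.63 years ≈ 681 rings.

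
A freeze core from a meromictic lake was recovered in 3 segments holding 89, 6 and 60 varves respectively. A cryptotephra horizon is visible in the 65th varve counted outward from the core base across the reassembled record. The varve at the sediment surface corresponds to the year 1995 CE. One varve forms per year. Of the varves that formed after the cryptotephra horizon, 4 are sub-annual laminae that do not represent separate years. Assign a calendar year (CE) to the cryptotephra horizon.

1909 CE

Total varves = 89 + 6 + 60 = 155.
The cryptotephra horizon sits at varve 65 from the core base, so 155 − 65 = 90 varves formed after it.
90 − 4 false = 86 true varves after the cryptotephra horizon.
Counting back 86 years from 1995 CE places the cryptotephra horizon in 1995 − 86 = 1909 CE.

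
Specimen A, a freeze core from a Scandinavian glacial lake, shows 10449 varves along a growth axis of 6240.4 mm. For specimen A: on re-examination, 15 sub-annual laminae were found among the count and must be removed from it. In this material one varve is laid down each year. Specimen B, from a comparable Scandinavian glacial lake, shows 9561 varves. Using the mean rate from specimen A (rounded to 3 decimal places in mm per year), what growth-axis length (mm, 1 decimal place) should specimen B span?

5717.5 mm

Specimen A: after corrections the count is 10449 − 15 = 10434 varves.
A: Extension rate ≈ 6240.4 / 10434 = 0.598 mm/yr.
For B, 0.598 mm/year × 9561 years = 5717.5 mm.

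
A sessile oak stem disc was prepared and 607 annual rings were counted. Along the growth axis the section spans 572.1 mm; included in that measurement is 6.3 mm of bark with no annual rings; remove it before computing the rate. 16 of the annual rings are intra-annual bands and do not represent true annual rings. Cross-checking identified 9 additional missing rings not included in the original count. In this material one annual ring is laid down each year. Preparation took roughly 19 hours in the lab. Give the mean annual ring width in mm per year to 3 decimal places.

Correcting the raw count gives 607 − 16 + 9 = 600 true annual rings.
Removing the 6.3 mm offcut leaves 572.1 − 6.3 = 565.8 mm.
Mean rate = 565.8 mm / 600 years ≈ 0.943 mm per year.

0.943 mm per year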